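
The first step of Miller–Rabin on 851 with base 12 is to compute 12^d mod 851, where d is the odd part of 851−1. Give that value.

292

851 − 1 = 850 = 2^1 · 425, so d = 425.
12^1 ≡ 12 (mod 851)
12^2 ≡ 12^2 = 144 ≡ 144 (mod 851)
12^4 ≡ 144^2 = 20736 ≡ 312 (mod 851)
12^8 ≡ 312^2 = 97344 ≡ 330 (mod 851)
12^16 ≡ 330^2 = 108900 ≡ 823 (mod 851)
12^32 ≡ 823^2 = 677329 ≡ 784 (mod 851)
12^64 ≡ 784^2 = 614656 ≡ 234 (mod 851)
12^128 ≡ 234^2 = 54756 ≡ 292 (mod 851)
12^256 ≡ 292^2 = 85264 ≡ 164 (mod 851)
425 = 256 + 128 + 32 + 8 + 1 in binary powers of 2.
So 12^425 ≡ 164 · 292 · 784 · 330 · 12 ≡ 292 (mod 851).
Squaring chain: 292; never reaches −1, so base 12 is a Miller–Rabin witness that 851 is composite.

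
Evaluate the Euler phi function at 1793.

Factor: 1793 = 11 · 163.
φ(1793) = (11−1) · (163−1) = 10 · 162 = 1620.

1620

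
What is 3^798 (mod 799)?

3^1 ≡ 3 (mod 799)
3^2 ≡ 3^2 = 9 ≡ 9 (mod 799)
3^4 ≡ 9^2 = 81 ≡ 81 (mod 799)
3^8 ≡ 81^2 = 6561 ≡ 169 (mod 799)
3^16 ≡ 169^2 = 28561 ≡ 596 (mod 799)
3^32 ≡ 596^2 = 355216 ≡ 460 (mod 799)
3^64 ≡ 460^2 = 211600 ≡ 664 (mod 799)
3^128 ≡ 664^2 = 440896 ≡ 647 (mod 799)
3^256 ≡ 647^2 = 418609 ≡ 732 (mod 799)
3^512 ≡ 732^2 = 535824 ≡ 494 (mod 799)
798 = 512 + 256 + 16 + 8 + 4 + 2 in binary powers of 2.
So 3^798 ≡ 494 · 732 · 596 · 169 · 81 · 9 ≡ 784 (mod 799).
Since 784 ≠ 1, base 3 is a Fermat witness: 799 is composite.

784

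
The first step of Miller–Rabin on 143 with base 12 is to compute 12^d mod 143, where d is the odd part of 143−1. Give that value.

143 − 1 = 142 = 2^1 · 71, so d = 71.
12^1 ≡ 12 (mod 143)
12^2 ≡ 12^2 = 144 ≡ 1 (mod 143)
12^4 ≡ 1^2 = 1 ≡ 1 (mod 143)
12^8 ≡ 1^2 = 1 ≡ 1 (mod 143)
12^16 ≡ 1^2 = 1 ≡ 1 (mod 143)
12^32 ≡ 1^2 = 1 ≡ 1 (mod 143)
12^64 ≡ 1^2 = 1 ≡ 1 (mod 143)
71 = 64 + 4 + 2 + 1 in binary powers of 2.
So 12^71 ≡ 1 · 1 · 1 · 12 ≡ 12 (mod 143).
Squaring chain: 12; never reaches −1, so base 12 is a Miller–Rabin witness that 143 is composite.

12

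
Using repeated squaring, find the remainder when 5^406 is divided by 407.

104

5^1 ≡ 5 (mod 407)
5^2 ≡ 5^2 = 25 ≡ 25 (mod 407)
5^4 ≡ 25^2 = 625 ≡ 218 (mod 407)
5^8 ≡ 218^2 = 47524 ≡ 312 (mod 407)
5^16 ≡ 312^2 = 97344 ≡ 71 (mod 407)
5^32 ≡ 71^2 = 5041 ≡ 157 (mod 407)
5^64 ≡ 157^2 = 24649 ≡ 229 (mod 407)
5^128 ≡ 229^2 = 52441 ≡ 345 (mod 407)
5^256 ≡ 345^2 = 119025 ≡ 181 (mod 407)
406 = 256 + 128 + 16 + 4 + 2 in binary powers of 2.
So 5^406 ≡ 181 · 345 · 71 · 218 · 25 ≡ 104 (mod 407).
Since 104 ≠ 1, base 5 is a Fermat witness: 407 is composite.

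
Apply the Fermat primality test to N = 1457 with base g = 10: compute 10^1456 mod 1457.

10^1 ≡ 10 (mod 1457)
10^2 ≡ 10^2 = 100 ≡ 100 (mod 1457)
10^4 ≡ 100^2 = 10000 ≡ 1258 (mod 1457)
10^8 ≡ 1258^2 = 1582564 ≡ 262 (mod 1457)
10^16 ≡ 262^2 = 68644 ≡ 165 (mod 1457)
10^32 ≡ 165^2 = 27225 ≡ 999 (mod 1457)
10^64 ≡ 999^2 = 998001 ≡ 1413 (mod 1457)
10^128 ≡ 1413^2 = 1996569 ≡ 479 (mod 1457)
10^256 ≡ 479^2 = 229441 ≡ 692 (mod 1457)
10^512 ≡ 692^2 = 478864 ≡ 968 (mod 1457)
10^1024 ≡ 968^2 = 937024 ≡ 173 (mod 1457)
1456 = 1024 + 256 + 128 + 32 + 16 in binary powers of 2.
So 10^1456 ≡ 173 · 692 · 479 · 999 · 165 ≡ 754 (mod 1457).
Since 754 ≠ 1, base 10 is a Fermat witness: 1457 is composite.

754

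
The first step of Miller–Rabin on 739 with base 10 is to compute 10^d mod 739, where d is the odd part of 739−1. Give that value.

739 − 1 = 738 = 2^1 · 369, so d = 369.
10^1 ≡ 10 (mod 739)
10^2 ≡ 10^2 = 100 ≡ 100 (mod 739)
10^4 ≡ 100^2 = 10000 ≡ 393 (mod 739)
10^8 ≡ 393^2 = 154449 ≡ 737 (mod 739)
10^16 ≡ 737^2 = 543169 ≡ 4 (mod 739)
10^32 ≡ 4^2 = 16 ≡ 16 (mod 739)
10^64 ≡ 16^2 = 256 ≡ 256 (mod 739)
10^128 ≡ 256^2 = 65536 ≡ 504 (mod 739)
10^256 ≡ 504^2 = 254016 ≡ 539 (mod 739)
369 = 256 + 64 + 32 + 16 + 1 in binary powers of 2.
So 10^369 ≡ 539 · 256 · 16 · 4 · 10 ≡ 738 (mod 739).
Since 10^d ≡ 738 (mod 739), base 10 does not prove 739 composite.

738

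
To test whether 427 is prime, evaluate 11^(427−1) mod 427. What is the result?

365

11^1 ≡ 11 (mod 427)
11^2 ≡ 11^2 = 121 ≡ 121 (mod 427)
11^4 ≡ 121^2 = 14641 ≡ 123 (mod 427)
11^8 ≡ 123^2 = 15129 ≡ 184 (mod 427)
11^16 ≡ 184^2 = 33856 ≡ 123 (mod 427)
11^32 ≡ 123^2 = 15129 ≡ 184 (mod 427)
11^64 ≡ 184^2 = 33856 ≡ 123 (mod 427)
11^128 ≡ 123^2 = 15129 ≡ 184 (mod 427)
11^256 ≡ 184^2 = 33856 ≡ 123 (mod 427)
426 = 256 + 128 + 32 + 8 + 2 in binary powers of 2.
So 11^426 ≡ 123 · 184 · 184 · 184 · 121 ≡ 365 (mod 427).
Since 365 ≠ 1, base 11 is a Fermat witness: 427 is composite.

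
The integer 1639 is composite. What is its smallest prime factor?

1639 is odd.
Digit sum 19, not divisible by 3.
Ends in 9: not divisible by 5.
7: 1639 = 7·234 + 1
11: 1639 = 11·149

11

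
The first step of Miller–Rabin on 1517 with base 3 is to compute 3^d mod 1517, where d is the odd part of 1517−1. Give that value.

1298

1517 − 1 = 1516 = 2^2 · 379, so d = 379.
3^1 ≡ 3 (mod 1517)
3^2 ≡ 3^2 = 9 ≡ 9 (mod 1517)
3^4 ≡ 9^2 = 81 ≡ 81 (mod 1517)
3^8 ≡ 81^2 = 6561 ≡ 493 (mod 1517)
3^16 ≡ 493^2 = 243049 ≡ 329 (mod 1517)
3^32 ≡ 329^2 = 108241 ≡ 534 (mod 1517)
3^64 ≡ 534^2 = 285156 ≡ 1477 (mod 1517)
3^128 ≡ 1477^2 = 2181529 ≡ 83 (mod 1517)
3^256 ≡ 83^2 = 6889 ≡ 821 (mod 1517)
379 = 256 + 64 + 32 + 16 + 8 + 2 + 1 in binary powers of 2.
So 3^379 ≡ 821 · 1477 · 534 · 329 · 493 · 9 · 3 ≡ 1298 (mod 1517).
Squaring chain: 1298 → 934; never reaches −1, so base 3 is a Miller–Rabin witness that 1517 is composite.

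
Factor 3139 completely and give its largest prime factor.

3139 = 43 · 73
73 is prime.
So 3139 = 43 · 73; the largest prime factor is 73.

73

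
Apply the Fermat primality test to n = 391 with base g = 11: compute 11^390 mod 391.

11^1 ≡ 11 (mod 391)
11^2 ≡ 11^2 = 121 ≡ 121 (mod 391)
11^4 ≡ 121^2 = 14641 ≡ 174 (mod 391)
11^8 ≡ 174^2 = 30276 ≡ 169 (mod 391)
11^16 ≡ 169^2 = 28561 ≡ 18 (mod 391)
11^32 ≡ 18^2 = 324 ≡ 324 (mod 391)
11^64 ≡ 324^2 = 104976 ≡ 188 (mod 391)
11^128 ≡ 188^2 = 35344 ≡ 154 (mod 391)
11^256 ≡ 154^2 = 23716 ≡ 256 (mod 391)
390 = 256 + 128 + 4 + 2 in binary powers of 2.
So 11^390 ≡ 256 · 154 · 174 · 121 ≡ 110 (mod 391).
Since 110 ≠ 1, base 11 is a Fermat witness: 391 is composite.

110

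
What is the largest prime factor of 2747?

67

2747 = 41 · 67
67 is prime.
So 2747 = 41 · 67; the largest prime factor is 67.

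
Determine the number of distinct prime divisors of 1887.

1887 = 3 · 629
629 = 17 · 37
1887 = 3 · 17 · 37, which has 3 distinct prime factors.

3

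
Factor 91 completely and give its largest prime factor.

91 = 7 · 13
13 is prime.
So 91 = 7 · 13; the largest prime factor is 13.

13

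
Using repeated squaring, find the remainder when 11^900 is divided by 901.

11^1 ≡ 11 (mod 901)
11^2 ≡ 11^2 = 121 ≡ 121 (mod 901)
11^4 ≡ 121^2 = 14641 ≡ 225 (mod 901)
11^8 ≡ 225^2 = 50625 ≡ 169 (mod 901)
11^16 ≡ 169^2 = 28561 ≡ 630 (mod 901)
11^32 ≡ 630^2 = 396900 ≡ 460 (mod 901)
11^64 ≡ 460^2 = 211600 ≡ 766 (mod 901)
11^128 ≡ 766^2 = 586756 ≡ 205 (mod 901)
11^256 ≡ 205^2 = 42025 ≡ 579 (mod 901)
11^512 ≡ 579^2 = 335241 ≡ 69 (mod 901)
900 = 512 + 256 + 128 + 4 in binary powers of 2.
So 11^900 ≡ 69 · 579 · 205 · 225 ≡ 259 (mod 901).
Since 259 ≠ 1, base 11 is a Fermat witness: 901 is composite.

259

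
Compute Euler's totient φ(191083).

Factor: 191083 = 19 · 89 · 113.
φ(191083) = (19−1) · (89−1) · (113−1) = 18 · 88 · 112 = 177408.

177408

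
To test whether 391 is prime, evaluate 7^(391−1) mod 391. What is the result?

7^1 ≡ 7 (mod 391)
7^2 ≡ 7^2 = 49 ≡ 49 (mod 391)
7^4 ≡ 49^2 = 2401 ≡ 55 (mod 391)
7^8 ≡ 55^2 = 3025 ≡ 288 (mod 391)
7^16 ≡ 288^2 = 82944 ≡ 52 (mod 391)
7^32 ≡ 52^2 = 2704 ≡ 358 (mod 391)
7^64 ≡ 358^2 = 128164 ≡ 307 (mod 391)
7^128 ≡ 307^2 = 94249 ≡ 18 (mod 391)
7^256 ≡ 18^2 = 324 ≡ 324 (mod 391)
390 = 256 + 128 + 4 + 2 in binary powers of 2.
So 7^390 ≡ 324 · 18 · 55 · 49 ≡ 213 (mod 391).
Since 213 ≠ 1, base 7 is a Fermat witness: 391 is composite.

213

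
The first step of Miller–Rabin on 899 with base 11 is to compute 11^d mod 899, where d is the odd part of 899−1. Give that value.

823

899 − 1 = 898 = 2^1 · 449, so d = 449.
11^1 ≡ 11 (mod 899)
11^2 ≡ 11^2 = 121 ≡ 121 (mod 899)
11^4 ≡ 121^2 = 14641 ≡ 257 (mod 899)
11^8 ≡ 257^2 = 66049 ≡ 422 (mod 899)
11^16 ≡ 422^2 = 178084 ≡ 82 (mod 899)
11^32 ≡ 82^2 = 6724 ≡ 431 (mod 899)
11^64 ≡ 431^2 = 185761 ≡ 567 (mod 899)
11^128 ≡ 567^2 = 321489 ≡ 546 (mod 899)
11^256 ≡ 546^2 = 298116 ≡ 547 (mod 899)
449 = 256 + 128 + 64 + 1 in binary powers of 2.
So 11^449 ≡ 547 · 546 · 567 · 11 ≡ 823 (mod 899).
Squaring chain: 823; never reaches −1, so base 11 is a Miller–Rabin witness that 899 is composite.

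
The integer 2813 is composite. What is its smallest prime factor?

29

2813 is odd.
Digit sum 14, not divisible by 3.
Ends in 3: not divisible by 5.
7: 2813 = 7·401 + 6
11: 2813 = 11·255 + 8
13: 2813 = 13·216 + 5
17: 2813 = 17·165 + 8
19: 2813 = 19·148 + 1
23: 2813 = 23·122 + 7
29: 2813 = 29·97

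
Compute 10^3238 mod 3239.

10^1 ≡ 10 (mod 3239)
10^2 ≡ 10^2 = 100 ≡ 100 (mod 3239)
10^4 ≡ 100^2 = 10000 ≡ 283 (mod 3239)
10^8 ≡ 283^2 = 80089 ≡ 2353 (mod 3239)
10^16 ≡ 2353^2 = 5536609 ≡ 1158 (mod 3239)
10^32 ≡ 1158^2 = 1340964 ≡ 18 (mod 3239)
10^64 ≡ 18^2 = 324 ≡ 324 (mod 3239)
10^128 ≡ 324^2 = 104976 ≡ 1328 (mod 3239)
10^256 ≡ 1328^2 = 1763584 ≡ 1568 (mod 3239)
10^512 ≡ 1568^2 = 2458624 ≡ 223 (mod 3239)
10^1024 ≡ 223^2 = 49729 ≡ 1144 (mod 3239)
10^2048 ≡ 1144^2 = 1308736 ≡ 180 (mod 3239)
3238 = 2048 + 1024 + 128 + 32 + 4 + 2 in binary powers of 2.
So 10^3238 ≡ 180 · 1144 · 1328 · 18 · 283 · 100 ≡ 3091 (mod 3239).
Since 3091 ≠ 1, base 10 is a Fermat witness: 3239 is composite.

3091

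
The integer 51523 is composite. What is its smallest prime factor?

67

51523 is odd.
Digit sum 16, not divisible by 3.
Ends in 3: not divisible by 5.
7: 51523 = 7·7360 + 3
11: 51523 = 11·4683 + 10
13: 51523 = 13·3963 + 4
17: 51523 = 17·3030 + 13
19: 51523 = 19·2711 + 14
23: 51523 = 23·2240 + 3
29: 51523 = 29·1776 + 19
31: 51523 = 31·1662 + 1
37: 51523 = 37·1392 + 19
41: 51523 = 41·1256 + 27
43: 51523 = 43·1198 + 9
47: 51523 = 47·1096 + 11
53: 51523 = 53·972 + 7
59: 51523 = 59·873 + 16
61: 51523 = 61·844 + 39
67: 51523 = 67·769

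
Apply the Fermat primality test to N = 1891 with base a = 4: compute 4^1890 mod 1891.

1

4^1 ≡ 4 (mod 1891)
4^2 ≡ 4^2 = 16 ≡ 16 (mod 1891)
4^4 ≡ 16^2 = 256 ≡ 256 (mod 1891)
4^8 ≡ 256^2 = 65536 ≡ 1242 (mod 1891)
4^16 ≡ 1242^2 = 1542564 ≡ 1399 (mod 1891)
4^32 ≡ 1399^2 = 1957201 ≡ 16 (mod 1891)
4^64 ≡ 16^2 = 256 ≡ 256 (mod 1891)
4^128 ≡ 256^2 = 65536 ≡ 1242 (mod 1891)
4^256 ≡ 1242^2 = 1542564 ≡ 1399 (mod 1891)
4^512 ≡ 1399^2 = 1957201 ≡ 16 (mod 1891)
4^1024 ≡ 16^2 = 256 ≡ 256 (mod 1891)
1890 = 1024 + 512 + 256 + 64 + 32 + 2 in binary powers of 2.
So 4^1890 ≡ 256 · 16 · 1399 · 256 · 16 · 16 ≡ 1 (mod 1891).
Since the result is 1, base 4 gives no evidence that 1891 is composite.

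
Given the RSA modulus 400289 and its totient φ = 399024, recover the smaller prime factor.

φ(n) = (p−1)(q−1) = n − (p+q) + 1, so p + q = 400289 − 399024 + 1 = 1266.
p and q are the roots of t² − 1266t + 400289 = 0.
Discriminant: 1266² − 4·400289 = 1602756 − 1601156 = 1600; √1600 = 40.
q = (1266 − 40)/2 = 613, p = (1266 + 40)/2 = 653.
Check: 613 · 653 = 400289.

613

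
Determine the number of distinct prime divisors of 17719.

3

17719 = 13 · 1363
1363 = 29 · 47
17719 = 13 · 29 · 47, which has 3 distinct prime factors.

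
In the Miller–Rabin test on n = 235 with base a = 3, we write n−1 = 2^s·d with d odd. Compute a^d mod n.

103

235 − 1 = 234 = 2^1 · 117, so d = 117.
3^1 ≡ 3 (mod 235)
3^2 ≡ 3^2 = 9 ≡ 9 (mod 235)
3^4 ≡ 9^2 = 81 ≡ 81 (mod 235)
3^8 ≡ 81^2 = 6561 ≡ 216 (mod 235)
3^16 ≡ 216^2 = 46656 ≡ 126 (mod 235)
3^32 ≡ 126^2 = 15876 ≡ 131 (mod 235)
3^64 ≡ 131^2 = 17161 ≡ 6 (mod 235)
117 = 64 + 32 + 16 + 4 + 1 in binary powers of 2.
So 3^117 ≡ 6 · 131 · 126 · 81 · 3 ≡ 103 (mod 235).
Squaring chain: 103; never reaches −1, so base 3 is a Miller–Rabin witness that 235 is composite.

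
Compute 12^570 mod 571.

1

12^1 ≡ 12 (mod 571)
12^2 ≡ 12^2 = 144 ≡ 144 (mod 571)
12^4 ≡ 144^2 = 20736 ≡ 180 (mod 571)
12^8 ≡ 180^2 = 32400 ≡ 424 (mod 571)
12^16 ≡ 424^2 = 179776 ≡ 482 (mod 571)
12^32 ≡ 482^2 = 232324 ≡ 498 (mod 571)
12^64 ≡ 498^2 = 248004 ≡ 190 (mod 571)
12^128 ≡ 190^2 = 36100 ≡ 127 (mod 571)
12^256 ≡ 127^2 = 16129 ≡ 141 (mod 571)
12^512 ≡ 141^2 = 19881 ≡ 467 (mod 571)
570 = 512 + 32 + 16 + 8 + 2 in binary powers of 2.
So 12^570 ≡ 467 · 498 · 482 · 424 · 144 ≡ 1 (mod 571).
Since the result is 1, base 12 gives no evidence that 571 is composite.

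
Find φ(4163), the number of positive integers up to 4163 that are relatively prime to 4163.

3960

Factor: 4163 = 23 · 181.
φ(4163) = (23−1) · (181−1) = 22 · 180 = 3960.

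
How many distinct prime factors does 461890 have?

461890 = 2 · 230945
230945 = 5 · 46189
46189 = 11 · 4199
4199 = 13 · 323
323 = 17 · 19
461890 = 2 · 5 · 11 · 13 · 17 · 19, which has 6 distinct prime factors.

6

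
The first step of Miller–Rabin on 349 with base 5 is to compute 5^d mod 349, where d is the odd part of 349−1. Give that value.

349 − 1 = 348 = 2^2 · 87, so d = 87.
5^1 ≡ 5 (mod 349)
5^2 ≡ 5^2 = 25 ≡ 25 (mod 349)
5^4 ≡ 25^2 = 625 ≡ 276 (mod 349)
5^8 ≡ 276^2 = 76176 ≡ 94 (mod 349)
5^16 ≡ 94^2 = 8836 ≡ 111 (mod 349)
5^32 ≡ 111^2 = 12321 ≡ 106 (mod 349)
5^64 ≡ 106^2 = 11236 ≡ 68 (mod 349)
87 = 64 + 16 + 4 + 2 + 1 in binary powers of 2.
So 5^87 ≡ 68 · 111 · 276 · 25 · 5 ≡ 348 (mod 349).
Since 5^d ≡ 348 (mod 349), base 5 does not prove 349 composite.

348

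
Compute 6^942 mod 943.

6^1 ≡ 6 (mod 943)
6^2 ≡ 6^2 = 36 ≡ 36 (mod 943)
6^4 ≡ 36^2 = 1296 ≡ 353 (mod 943)
6^8 ≡ 353^2 = 124609 ≡ 133 (mod 943)
6^16 ≡ 133^2 = 17689 ≡ 715 (mod 943)
6^32 ≡ 715^2 = 511225 ≡ 119 (mod 943)
6^64 ≡ 119^2 = 14161 ≡ 16 (mod 943)
6^128 ≡ 16^2 = 256 ≡ 256 (mod 943)
6^256 ≡ 256^2 = 65536 ≡ 469 (mod 943)
6^512 ≡ 469^2 = 219961 ≡ 242 (mod 943)
942 = 512 + 256 + 128 + 32 + 8 + 4 + 2 in binary powers of 2.
So 6^942 ≡ 242 · 469 · 256 · 119 · 133 · 353 · 36 ≡ 210 (mod 943).
Since 210 ≠ 1, base 6 is a Fermat witness: 943 is composite.

210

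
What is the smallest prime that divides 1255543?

41

1255543 is odd.
Digit sum 25, not divisible by 3.
Ends in 3: not divisible by 5.
7: 1255543 = 7·179363 + 2
11: 1255543 = 11·114140 + 3
13: 1255543 = 13·96580 + 3
17: 1255543 = 17·73855 + 8
19: 1255543 = 19·66081 + 4
23: 1255543 = 23·54588 + 19
29: 1255543 = 29·43294 + 17
31: 1255543 = 31·40501 + 12
37: 1255543 = 37·33933 + 22
41: 1255543 = 41·30623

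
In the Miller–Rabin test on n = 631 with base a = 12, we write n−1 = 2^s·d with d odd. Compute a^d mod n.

631 − 1 = 630 = 2^1 · 315, so d = 315.
12^1 ≡ 12 (mod 631)
12^2 ≡ 12^2 = 144 ≡ 144 (mod 631)
12^4 ≡ 144^2 = 20736 ≡ 544 (mod 631)
12^8 ≡ 544^2 = 295936 ≡ 628 (mod 631)
12^16 ≡ 628^2 = 394384 ≡ 9 (mod 631)
12^32 ≡ 9^2 = 81 ≡ 81 (mod 631)
12^64 ≡ 81^2 = 6561 ≡ 251 (mod 631)
12^128 ≡ 251^2 = 63001 ≡ 532 (mod 631)
12^256 ≡ 532^2 = 283024 ≡ 336 (mod 631)
315 = 256 + 32 + 16 + 8 + 2 + 1 in binary powers of 2.
So 12^315 ≡ 336 · 81 · 9 · 628 · 144 · 12 ≡ 630 (mod 631).
Since 12^d ≡ 630 (mod 631), base 12 does not prove 631 composite.

630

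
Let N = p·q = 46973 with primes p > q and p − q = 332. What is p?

Since p = q + 332, we have 46973 = q(q + 332), so q² + 332q − 46973 = 0.
Discriminant: 332² + 4·46973 = 110224 + 187892 = 298116; √298116 = 546.
q = (−332 + 546)/2 = 107, and p = q + 332 = 439.
Check: 107 · 439 = 46973.

439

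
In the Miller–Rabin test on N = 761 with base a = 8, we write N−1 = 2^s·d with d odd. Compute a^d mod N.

761 − 1 = 760 = 2^3 · 95, so d = 95.
8^1 ≡ 8 (mod 761)
8^2 ≡ 8^2 = 64 ≡ 64 (mod 761)
8^4 ≡ 64^2 = 4096 ≡ 291 (mod 761)
8^8 ≡ 291^2 = 84681 ≡ 210 (mod 761)
8^16 ≡ 210^2 = 44100 ≡ 723 (mod 761)
8^32 ≡ 723^2 = 522729 ≡ 683 (mod 761)
8^64 ≡ 683^2 = 466489 ≡ 757 (mod 761)
95 = 64 + 16 + 8 + 4 + 2 + 1 in binary powers of 2.
So 8^95 ≡ 757 · 723 · 210 · 291 · 64 · 8 ≡ 39 (mod 761).
Squaring chain: 39 → 760 → 1; reaches −1, so base 8 does not prove 761 composite.

39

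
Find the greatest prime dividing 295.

59

295 = 5 · 59
59 is prime.
So 295 = 5 · 59; the largest prime factor is 59.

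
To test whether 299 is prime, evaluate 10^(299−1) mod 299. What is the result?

10^1 ≡ 10 (mod 299)
10^2 ≡ 10^2 = 100 ≡ 100 (mod 299)
10^4 ≡ 100^2 = 10000 ≡ 133 (mod 299)
10^8 ≡ 133^2 = 17689 ≡ 48 (mod 299)
10^16 ≡ 48^2 = 2304 ≡ 211 (mod 299)
10^32 ≡ 211^2 = 44521 ≡ 269 (mod 299)
10^64 ≡ 269^2 = 72361 ≡ 3 (mod 299)
10^128 ≡ 3^2 = 9 ≡ 9 (mod 299)
10^256 ≡ 9^2 = 81 ≡ 81 (mod 299)
298 = 256 + 32 + 8 + 2 in binary powers of 2.
So 10^298 ≡ 81 · 269 · 48 · 100 ≡ 289 (mod 299).
Since 289 ≠ 1, base 10 is a Fermat witness: 299 is composite.

289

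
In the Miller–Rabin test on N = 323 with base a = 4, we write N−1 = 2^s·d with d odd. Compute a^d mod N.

323 − 1 = 322 = 2^1 · 161, so d = 161.
4^1 ≡ 4 (mod 323)
4^2 ≡ 4^2 = 16 ≡ 16 (mod 323)
4^4 ≡ 16^2 = 256 ≡ 256 (mod 323)
4^8 ≡ 256^2 = 65536 ≡ 290 (mod 323)
4^16 ≡ 290^2 = 84100 ≡ 120 (mod 323)
4^32 ≡ 120^2 = 14400 ≡ 188 (mod 323)
4^64 ≡ 188^2 = 35344 ≡ 137 (mod 323)
4^128 ≡ 137^2 = 18769 ≡ 35 (mod 323)
161 = 128 + 32 + 1 in binary powers of 2.
So 4^161 ≡ 35 · 188 · 4 ≡ 157 (mod 323).
Squaring chain: 157; never reaches −1, so base 4 is a Miller–Rabin witness that 323 is composite.

157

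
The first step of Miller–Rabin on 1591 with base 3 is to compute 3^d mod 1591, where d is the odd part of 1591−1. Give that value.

1591 − 1 = 1590 = 2^1 · 795, so d = 795.
3^1 ≡ 3 (mod 1591)
3^2 ≡ 3^2 = 9 ≡ 9 (mod 1591)
3^4 ≡ 9^2 = 81 ≡ 81 (mod 1591)
3^8 ≡ 81^2 = 6561 ≡ 197 (mod 1591)
3^16 ≡ 197^2 = 38809 ≡ 625 (mod 1591)
3^32 ≡ 625^2 = 390625 ≡ 830 (mod 1591)
3^64 ≡ 830^2 = 688900 ≡ 1588 (mod 1591)
3^128 ≡ 1588^2 = 2521744 ≡ 9 (mod 1591)
3^256 ≡ 9^2 = 81 ≡ 81 (mod 1591)
3^512 ≡ 81^2 = 6561 ≡ 197 (mod 1591)
795 = 512 + 256 + 16 + 8 + 2 + 1 in binary powers of 2.
So 3^795 ≡ 197 · 81 · 625 · 197 · 9 · 3 ≡ 1470 (mod 1591).
Squaring chain: 1470; never reaches −1, so base 3 is a Miller–Rabin witness that 1591 is composite.

1470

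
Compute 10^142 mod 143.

10^1 ≡ 10 (mod 143)
10^2 ≡ 10^2 = 100 ≡ 100 (mod 143)
10^4 ≡ 100^2 = 10000 ≡ 133 (mod 143)
10^8 ≡ 133^2 = 17689 ≡ 100 (mod 143)
10^16 ≡ 100^2 = 10000 ≡ 133 (mod 143)
10^32 ≡ 133^2 = 17689 ≡ 100 (mod 143)
10^64 ≡ 100^2 = 10000 ≡ 133 (mod 143)
10^128 ≡ 133^2 = 17689 ≡ 100 (mod 143)
142 = 128 + 8 + 4 + 2 in binary powers of 2.
So 10^142 ≡ 100 · 100 · 133 · 100 ≡ 133 (mod 143).
Since 133 ≠ 1, base 10 is a Fermat witness: 143 is composite.

133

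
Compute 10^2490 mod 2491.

10^1 ≡ 10 (mod 2491)
10^2 ≡ 10^2 = 100 ≡ 100 (mod 2491)
10^4 ≡ 100^2 = 10000 ≡ 36 (mod 2491)
10^8 ≡ 36^2 = 1296 ≡ 1296 (mod 2491)
10^16 ≡ 1296^2 = 1679616 ≡ 682 (mod 2491)
10^32 ≡ 682^2 = 465124 ≡ 1798 (mod 2491)
10^64 ≡ 1798^2 = 3232804 ≡ 1977 (mod 2491)
10^128 ≡ 1977^2 = 3908529 ≡ 150 (mod 2491)
10^256 ≡ 150^2 = 22500 ≡ 81 (mod 2491)
10^512 ≡ 81^2 = 6561 ≡ 1579 (mod 2491)
10^1024 ≡ 1579^2 = 2493241 ≡ 2241 (mod 2491)
10^2048 ≡ 2241^2 = 5022081 ≡ 225 (mod 2491)
2490 = 2048 + 256 + 128 + 32 + 16 + 8 + 2 in binary powers of 2.
So 10^2490 ≡ 225 · 81 · 150 · 1798 · 682 · 1296 · 100 ≡ 1391 (mod 2491).
Since 1391 ≠ 1, base 10 is a Fermat witness: 2491 is composite.

1391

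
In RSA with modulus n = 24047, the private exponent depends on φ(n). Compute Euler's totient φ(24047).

Factor: 24047 = 139 · 173.
φ(24047) = (139−1) · (173−1) = 138 · 172 = 23736.

23736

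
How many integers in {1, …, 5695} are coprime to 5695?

Factor: 5695 = 5 · 17 · 67.
φ(5695) = (5−1) · (17−1) · (67−1) = 4 · 16 · 66 = 4224.

4224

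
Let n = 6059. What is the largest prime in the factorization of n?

6059 = 73 · 83
83 is prime.
So 6059 = 73 · 83; the largest prime factor is 83.

83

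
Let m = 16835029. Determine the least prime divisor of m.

16835029 is odd.
Digit sum 34, not divisible by 3.
Ends in 9: not divisible by 5.
7: 16835029 = 7·2405004 + 1
11: 16835029 = 11·1530457 + 2
13: 16835029 = 13·1295002 + 3
17: 16835029 = 17·990295 + 14
19: 16835029 = 19·886054 + 3
23: 16835029 = 23·731957 + 18
29: 16835029 = 29·580518 + 7
31: 16835029 = 31·543065 + 14
37: 16835029 = 37·455000 + 29
41: 16835029 = 41·410610 + 19
43: 16835029 = 43·391512 + 13
47: 16835029 = 47·358192 + 5
53: 16835029 = 53·317642 + 3
59: 16835029 = 59·285339 + 28
61: 16835029 = 61·275984 + 5
67: 16835029 = 67·251269 + 6
71: 16835029 = 71·237113 + 6
73: 16835029 = 73·230616 + 61
79: 16835029 = 79·213101 + 50
83: 16835029 = 83·202831 + 56
89: 16835029 = 89·189157 + 56
97: 16835029 = 97·173557

97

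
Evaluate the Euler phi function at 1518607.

1478400

Factor: 1518607 = 89 · 113 · 151.
φ(1518607) = (89−1) · (113−1) · (151−1) = 88 · 112 · 150 = 1478400.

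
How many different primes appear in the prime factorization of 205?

205 = 5 · 41
205 = 5 · 41, which has 2 distinct prime factors.

2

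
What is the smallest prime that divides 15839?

15839 is odd.
Digit sum 26, not divisible by 3.
Ends in 9: not divisible by 5.
7: 15839 = 7·2262 + 5
11: 15839 = 11·1439 + 10
13: 15839 = 13·1218 + 5
17: 15839 = 17·931 + 12
19: 15839 = 19·833 + 12
23: 15839 = 23·688 + 15
29: 15839 = 29·546 + 5
31: 15839 = 31·510 + 29
37: 15839 = 37·428 + 3
41: 15839 = 41·386 + 13
43: 15839 = 43·368 + 15
47: 15839 = 47·337

47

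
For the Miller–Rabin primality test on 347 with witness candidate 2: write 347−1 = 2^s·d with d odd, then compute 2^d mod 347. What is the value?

347 − 1 = 346 = 2^1 · 173, so d = 173.
2^1 ≡ 2 (mod 347)
2^2 ≡ 2^2 = 4 ≡ 4 (mod 347)
2^4 ≡ 4^2 = 16 ≡ 16 (mod 347)
2^8 ≡ 16^2 = 256 ≡ 256 (mod 347)
2^16 ≡ 256^2 = 65536 ≡ 300 (mod 347)
2^32 ≡ 300^2 = 90000 ≡ 127 (mod 347)
2^64 ≡ 127^2 = 16129 ≡ 167 (mod 347)
2^128 ≡ 167^2 = 27889 ≡ 129 (mod 347)
173 = 128 + 32 + 8 + 4 + 1 in binary powers of 2.
So 2^173 ≡ 129 · 127 · 256 · 16 · 2 ≡ 346 (mod 347).
Since 2^d ≡ 346 (mod 347), base 2 does not prove 347 composite.

346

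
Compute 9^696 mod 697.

9^1 ≡ 9 (mod 697)
9^2 ≡ 9^2 = 81 ≡ 81 (mod 697)
9^4 ≡ 81^2 = 6561 ≡ 288 (mod 697)
9^8 ≡ 288^2 = 82944 ≡ 1 (mod 697)
9^16 ≡ 1^2 = 1 ≡ 1 (mod 697)
9^32 ≡ 1^2 = 1 ≡ 1 (mod 697)
9^64 ≡ 1^2 = 1 ≡ 1 (mod 697)
9^128 ≡ 1^2 = 1 ≡ 1 (mod 697)
9^256 ≡ 1^2 = 1 ≡ 1 (mod 697)
9^512 ≡ 1^2 = 1 ≡ 1 (mod 697)
696 = 512 + 128 + 32 + 16 + 8 in binary powers of 2.
So 9^696 ≡ 1 · 1 · 1 · 1 · 1 ≡ 1 (mod 697).
Since the result is 1, base 9 gives no evidence that 697 is composite.

1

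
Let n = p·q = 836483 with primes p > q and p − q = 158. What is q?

839

Since p = q + 158, we have 836483 = q(q + 158), so q² + 158q − 836483 = 0.
Discriminant: 158² + 4·836483 = 24964 + 3345932 = 3370896; √3370896 = 1836.
q = (−158 + 1836)/2 = 839, and p = q + 158 = 997.
Check: 839 · 997 = 836483.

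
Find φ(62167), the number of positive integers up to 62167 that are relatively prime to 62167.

52152

Factor: 62167 = 7 · 83 · 107.
φ(62167) = (7−1) · (83−1) · (107−1) = 6 · 82 · 106 = 52152.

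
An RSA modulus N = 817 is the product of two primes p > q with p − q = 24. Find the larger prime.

43

Since p = q + 24, we have 817 = q(q + 24), so q² + 24q − 817 = 0.
Discriminant: 24² + 4·817 = 576 + 3268 = 3844; √3844 = 62.
q = (−24 + 62)/2 = 19, and p = q + 24 = 43.
Check: 19 · 43 = 817.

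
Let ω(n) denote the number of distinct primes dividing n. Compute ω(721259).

5

721259 = 7 · 103037
103037 = 11 · 9367
9367 = 17 · 551
551 = 19 · 29
721259 = 7 · 11 · 17 · 19 · 29, which has 5 distinct prime factors.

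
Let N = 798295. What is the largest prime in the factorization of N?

798295 = 5 · 159659
159659 = 43 · 3713
3713 = 47 · 79
79 is prime.
So 798295 = 5 · 43 · 47 · 79; the largest prime factor is 79.

79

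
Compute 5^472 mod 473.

5^1 ≡ 5 (mod 473)
5^2 ≡ 5^2 = 25 ≡ 25 (mod 473)
5^4 ≡ 25^2 = 625 ≡ 152 (mod 473)
5^8 ≡ 152^2 = 23104 ≡ 400 (mod 473)
5^16 ≡ 400^2 = 160000 ≡ 126 (mod 473)
5^32 ≡ 126^2 = 15876 ≡ 267 (mod 473)
5^64 ≡ 267^2 = 71289 ≡ 339 (mod 473)
5^128 ≡ 339^2 = 114921 ≡ 455 (mod 473)
5^256 ≡ 455^2 = 207025 ≡ 324 (mod 473)
472 = 256 + 128 + 64 + 16 + 8 in binary powers of 2.
So 5^472 ≡ 324 · 455 · 339 · 126 · 400 ≡ 454 (mod 473).
Since 454 ≠ 1, base 5 is a Fermat witness: 473 is composite.

454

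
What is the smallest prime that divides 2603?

19

2603 is odd.
Digit sum 11, not divisible by 3.
Ends in 3: not divisible by 5.
7: 2603 = 7·371 + 6
11: 2603 = 11·236 + 7
13: 2603 = 13·200 + 3
17: 2603 = 17·153 + 2
19: 2603 = 19·137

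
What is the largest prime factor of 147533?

73

147533 = 43 · 3431
3431 = 47 · 73
73 is prime.
So 147533 = 43 · 47 · 73; the largest prime factor is 73.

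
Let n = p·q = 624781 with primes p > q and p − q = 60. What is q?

761

Since p = q + 60, we have 624781 = q(q + 60), so q² + 60q − 624781 = 0.
Discriminant: 60² + 4·624781 = 3600 + 2499124 = 2502724; √2502724 = 1582.
q = (−60 + 1582)/2 = 761, and p = q + 60 = 821.
Check: 761 · 821 = 624781.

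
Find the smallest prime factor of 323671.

31

323671 is odd.
Digit sum 22, not divisible by 3.
Ends in 1: not divisible by 5.
7: 323671 = 7·46238 + 5
11: 323671 = 11·29424 + 7
13: 323671 = 13·24897 + 10
17: 323671 = 17·19039 + 8
19: 323671 = 19·17035 + 6
23: 323671 = 23·14072 + 15
29: 323671 = 29·11161 + 2
31: 323671 = 31·10441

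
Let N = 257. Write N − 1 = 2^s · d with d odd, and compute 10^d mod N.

10

257 − 1 = 256 = 2^8 · 1, so d = 1.
10^1 ≡ 10 (mod 257)
1 = 1 in binary powers of 2.
So 10^1 ≡ 10 ≡ 10 (mod 257).
Squaring chain: 10 → 100 → 234 → 15 → 225 → 253 → 16 → 256; reaches −1, so base 10 does not prove 257 composite.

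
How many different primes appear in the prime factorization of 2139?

3

2139 = 3 · 713
713 = 23 · 31
2139 = 3 · 23 · 31, which has 3 distinct prime factors.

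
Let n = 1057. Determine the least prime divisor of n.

1057 is odd.
Digit sum 13, not divisible by 3.
Ends in 7: not divisible by 5.
7: 1057 = 7·151

7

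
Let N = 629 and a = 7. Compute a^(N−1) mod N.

293

7^1 ≡ 7 (mod 629)
7^2 ≡ 7^2 = 49 ≡ 49 (mod 629)
7^4 ≡ 49^2 = 2401 ≡ 514 (mod 629)
7^8 ≡ 514^2 = 264196 ≡ 16 (mod 629)
7^16 ≡ 16^2 = 256 ≡ 256 (mod 629)
7^32 ≡ 256^2 = 65536 ≡ 120 (mod 629)
7^64 ≡ 120^2 = 14400 ≡ 562 (mod 629)
7^128 ≡ 562^2 = 315844 ≡ 86 (mod 629)
7^256 ≡ 86^2 = 7396 ≡ 477 (mod 629)
7^512 ≡ 477^2 = 227529 ≡ 460 (mod 629)
628 = 512 + 64 + 32 + 16 + 4 in binary powers of 2.
So 7^628 ≡ 460 · 562 · 120 · 256 · 514 ≡ 293 (mod 629).
Since 293 ≠ 1, base 7 is a Fermat witness: 629 is composite.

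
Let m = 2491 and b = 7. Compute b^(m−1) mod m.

7^1 ≡ 7 (mod 2491)
7^2 ≡ 7^2 = 49 ≡ 49 (mod 2491)
7^4 ≡ 49^2 = 2401 ≡ 2401 (mod 2491)
7^8 ≡ 2401^2 = 5764801 ≡ 627 (mod 2491)
7^16 ≡ 627^2 = 393129 ≡ 2042 (mod 2491)
7^32 ≡ 2042^2 = 4169764 ≡ 2321 (mod 2491)
7^64 ≡ 2321^2 = 5387041 ≡ 1499 (mod 2491)
7^128 ≡ 1499^2 = 2247001 ≡ 119 (mod 2491)
7^256 ≡ 119^2 = 14161 ≡ 1706 (mod 2491)
7^512 ≡ 1706^2 = 2910436 ≡ 948 (mod 2491)
7^1024 ≡ 948^2 = 898704 ≡ 1944 (mod 2491)
7^2048 ≡ 1944^2 = 3779136 ≡ 289 (mod 2491)
2490 = 2048 + 256 + 128 + 32 + 16 + 8 + 2 in binary powers of 2.
So 7^2490 ≡ 289 · 1706 · 119 · 2321 · 2042 · 627 · 49 ≡ 713 (mod 2491).
Since 713 ≠ 1, base 7 is a Fermat witness: 2491 is composite.

713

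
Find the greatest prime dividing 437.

437 = 19 · 23
23 is prime.
So 437 = 19 · 23; the largest prime factor is 23.

23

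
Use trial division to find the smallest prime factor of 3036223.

83

3036223 is odd.
Digit sum 19, not divisible by 3.
Ends in 3: not divisible by 5.
7: 3036223 = 7·433746 + 1
11: 3036223 = 11·276020 + 3
13: 3036223 = 13·233555 + 8
17: 3036223 = 17·178601 + 6
19: 3036223 = 19·159801 + 4
23: 3036223 = 23·132009 + 16
29: 3036223 = 29·104697 + 10
31: 3036223 = 31·97942 + 21
37: 3036223 = 37·82060 + 3
41: 3036223 = 41·74054 + 9
43: 3036223 = 43·70609 + 36
47: 3036223 = 47·64600 + 23
53: 3036223 = 53·57287 + 12
59: 3036223 = 59·51461 + 24
61: 3036223 = 61·49774 + 9
67: 3036223 = 67·45316 + 51
71: 3036223 = 71·42763 + 50
73: 3036223 = 73·41592 + 7
79: 3036223 = 79·38433 + 16
83: 3036223 = 83·36581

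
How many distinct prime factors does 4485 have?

4485 = 3 · 1495
1495 = 5 · 299
299 = 13 · 23
4485 = 3 · 5 · 13 · 23, which has 4 distinct prime factors.

4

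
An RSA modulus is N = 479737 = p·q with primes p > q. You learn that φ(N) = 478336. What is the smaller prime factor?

593

φ(n) = (p−1)(q−1) = n − (p+q) + 1, so p + q = 479737 − 478336 + 1 = 1402.
p and q are the roots of t² − 1402t + 479737 = 0.
Discriminant: 1402² − 4·479737 = 1965604 − 1918948 = 46656; √46656 = 216.
q = (1402 − 216)/2 = 593, p = (1402 + 216)/2 = 809.
Check: 593 · 809 = 479737.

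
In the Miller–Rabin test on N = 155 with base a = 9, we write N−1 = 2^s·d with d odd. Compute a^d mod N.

19

155 − 1 = 154 = 2^1 · 77, so d = 77.
9^1 ≡ 9 (mod 155)
9^2 ≡ 9^2 = 81 ≡ 81 (mod 155)
9^4 ≡ 81^2 = 6561 ≡ 51 (mod 155)
9^8 ≡ 51^2 = 2601 ≡ 121 (mod 155)
9^16 ≡ 121^2 = 14641 ≡ 71 (mod 155)
9^32 ≡ 71^2 = 5041 ≡ 81 (mod 155)
9^64 ≡ 81^2 = 6561 ≡ 51 (mod 155)
77 = 64 + 8 + 4 + 1 in binary powers of 2.
So 9^77 ≡ 51 · 121 · 51 · 9 ≡ 19 (mod 155).
Squaring chain: 19; never reaches −1, so base 9 is a Miller–Rabin witness that 155 is composite.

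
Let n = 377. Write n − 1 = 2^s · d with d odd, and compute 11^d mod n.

377 − 1 = 376 = 2^3 · 47, so d = 47.
11^1 ≡ 11 (mod 377)
11^2 ≡ 11^2 = 121 ≡ 121 (mod 377)
11^4 ≡ 121^2 = 14641 ≡ 315 (mod 377)
11^8 ≡ 315^2 = 99225 ≡ 74 (mod 377)
11^16 ≡ 74^2 = 5476 ≡ 198 (mod 377)
11^32 ≡ 198^2 = 39204 ≡ 373 (mod 377)
47 = 32 + 8 + 4 + 2 + 1 in binary powers of 2.
So 11^47 ≡ 373 · 74 · 315 · 121 · 11 ≡ 305 (mod 377).
Squaring chain: 305 → 283 → 165; never reaches −1, so base 11 is a Miller–Rabin witness that 377 is composite.

305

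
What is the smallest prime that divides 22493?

22493 is odd.
Digit sum 20, not divisible by 3.
Ends in 3: not divisible by 5.
7: 22493 = 7·3213 + 2
11: 22493 = 11·2044 + 9
13: 22493 = 13·1730 + 3
17: 22493 = 17·1323 + 2
19: 22493 = 19·1183 + 16
23: 22493 = 23·977 + 22
29: 22493 = 29·775 + 18
31: 22493 = 31·725 + 18
37: 22493 = 37·607 + 34
41: 22493 = 41·548 + 25
43: 22493 = 43·523 + 4
47: 22493 = 47·478 + 27
53: 22493 = 53·424 + 21
59: 22493 = 59·381 + 14
61: 22493 = 61·368 + 45
67: 22493 = 67·335 + 48
71: 22493 = 71·316 + 57
73: 22493 = 73·308 + 9
79: 22493 = 79·284 + 57
83: 22493 = 83·271

83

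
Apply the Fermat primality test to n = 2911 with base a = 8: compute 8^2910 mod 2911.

2664

8^1 ≡ 8 (mod 2911)
8^2 ≡ 8^2 = 64 ≡ 64 (mod 2911)
8^4 ≡ 64^2 = 4096 ≡ 1185 (mod 2911)
8^8 ≡ 1185^2 = 1404225 ≡ 1123 (mod 2911)
8^16 ≡ 1123^2 = 1261129 ≡ 666 (mod 2911)
8^32 ≡ 666^2 = 443556 ≡ 1084 (mod 2911)
8^64 ≡ 1084^2 = 1175056 ≡ 1923 (mod 2911)
8^128 ≡ 1923^2 = 3697929 ≡ 959 (mod 2911)
8^256 ≡ 959^2 = 919681 ≡ 2716 (mod 2911)
8^512 ≡ 2716^2 = 7376656 ≡ 182 (mod 2911)
8^1024 ≡ 182^2 = 33124 ≡ 1103 (mod 2911)
8^2048 ≡ 1103^2 = 1216609 ≡ 2722 (mod 2911)
2910 = 2048 + 512 + 256 + 64 + 16 + 8 + 4 + 2 in binary powers of 2.
So 8^2910 ≡ 2722 · 182 · 2716 · 1923 · 666 · 1123 · 1185 · 64 ≡ 2664 (mod 2911).
Since 2664 ≠ 1, base 8 is a Fermat witness: 2911 is composite.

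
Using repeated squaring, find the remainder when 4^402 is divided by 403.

4^1 ≡ 4 (mod 403)
4^2 ≡ 4^2 = 16 ≡ 16 (mod 403)
4^4 ≡ 16^2 = 256 ≡ 256 (mod 403)
4^8 ≡ 256^2 = 65536 ≡ 250 (mod 403)
4^16 ≡ 250^2 = 62500 ≡ 35 (mod 403)
4^32 ≡ 35^2 = 1225 ≡ 16 (mod 403)
4^64 ≡ 16^2 = 256 ≡ 256 (mod 403)
4^128 ≡ 256^2 = 65536 ≡ 250 (mod 403)
4^256 ≡ 250^2 = 62500 ≡ 35 (mod 403)
402 = 256 + 128 + 16 + 2 in binary powers of 2.
So 4^402 ≡ 35 · 250 · 35 · 16 ≡ 326 (mod 403).
Since 326 ≠ 1, base 4 is a Fermat witness: 403 is composite.

326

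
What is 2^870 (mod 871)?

545

2^1 ≡ 2 (mod 871)
2^2 ≡ 2^2 = 4 ≡ 4 (mod 871)
2^4 ≡ 4^2 = 16 ≡ 16 (mod 871)
2^8 ≡ 16^2 = 256 ≡ 256 (mod 871)
2^16 ≡ 256^2 = 65536 ≡ 211 (mod 871)
2^32 ≡ 211^2 = 44521 ≡ 100 (mod 871)
2^64 ≡ 100^2 = 10000 ≡ 419 (mod 871)
2^128 ≡ 419^2 = 175561 ≡ 490 (mod 871)
2^256 ≡ 490^2 = 240100 ≡ 575 (mod 871)
2^512 ≡ 575^2 = 330625 ≡ 516 (mod 871)
870 = 512 + 256 + 64 + 32 + 4 + 2 in binary powers of 2.
So 2^870 ≡ 516 · 575 · 419 · 100 · 16 · 4 ≡ 545 (mod 871).
Since 545 ≠ 1, base 2 is a Fermat witness: 871 is composite.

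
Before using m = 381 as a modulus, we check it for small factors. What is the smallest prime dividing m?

3

381 is odd.
Digit sum 12, divisible by 3.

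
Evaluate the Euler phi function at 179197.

Factor: 179197 = 17 · 83 · 127.
φ(179197) = (17−1) · (83−1) · (127−1) = 16 · 82 · 126 = 165312.

165312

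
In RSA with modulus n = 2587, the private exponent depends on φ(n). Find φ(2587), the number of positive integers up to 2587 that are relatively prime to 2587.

2376

Factor: 2587 = 13 · 199.
φ(2587) = (13−1) · (199−1) = 12 · 198 = 2376.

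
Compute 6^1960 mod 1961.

1444

6^1 ≡ 6 (mod 1961)
6^2 ≡ 6^2 = 36 ≡ 36 (mod 1961)
6^4 ≡ 36^2 = 1296 ≡ 1296 (mod 1961)
6^8 ≡ 1296^2 = 1679616 ≡ 1000 (mod 1961)
6^16 ≡ 1000^2 = 1000000 ≡ 1851 (mod 1961)
6^32 ≡ 1851^2 = 3426201 ≡ 334 (mod 1961)
6^64 ≡ 334^2 = 111556 ≡ 1740 (mod 1961)
6^128 ≡ 1740^2 = 3027600 ≡ 1777 (mod 1961)
6^256 ≡ 1777^2 = 3157729 ≡ 519 (mod 1961)
6^512 ≡ 519^2 = 269361 ≡ 704 (mod 1961)
6^1024 ≡ 704^2 = 495616 ≡ 1444 (mod 1961)
1960 = 1024 + 512 + 256 + 128 + 32 + 8 in binary powers of 2.
So 6^1960 ≡ 1444 · 704 · 519 · 1777 · 334 · 1000 ≡ 1444 (mod 1961).
Since 1444 ≠ 1, base 6 is a Fermat witness: 1961 is composite.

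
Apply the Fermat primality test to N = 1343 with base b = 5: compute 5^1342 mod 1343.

5^1 ≡ 5 (mod 1343)
5^2 ≡ 5^2 = 25 ≡ 25 (mod 1343)
5^4 ≡ 25^2 = 625 ≡ 625 (mod 1343)
5^8 ≡ 625^2 = 390625 ≡ 1155 (mod 1343)
5^16 ≡ 1155^2 = 1334025 ≡ 426 (mod 1343)
5^32 ≡ 426^2 = 181476 ≡ 171 (mod 1343)
5^64 ≡ 171^2 = 29241 ≡ 1038 (mod 1343)
5^128 ≡ 1038^2 = 1077444 ≡ 358 (mod 1343)
5^256 ≡ 358^2 = 128164 ≡ 579 (mod 1343)
5^512 ≡ 579^2 = 335241 ≡ 834 (mod 1343)
5^1024 ≡ 834^2 = 695556 ≡ 1225 (mod 1343)
1342 = 1024 + 256 + 32 + 16 + 8 + 4 + 2 in binary powers of 2.
So 5^1342 ≡ 1225 · 579 · 171 · 426 · 1155 · 625 · 25 ≡ 1137 (mod 1343).
Since 1137 ≠ 1, base 5 is a Fermat witness: 1343 is composite.

1137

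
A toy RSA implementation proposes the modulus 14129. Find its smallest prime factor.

71

14129 is odd.
Digit sum 17, not divisible by 3.
Ends in 9: not divisible by 5.
7: 14129 = 7·2018 + 3
11: 14129 = 11·1284 + 5
13: 14129 = 13·1086 + 11
17: 14129 = 17·831 + 2
19: 14129 = 19·743 + 12
23: 14129 = 23·614 + 7
29: 14129 = 29·487 + 6
31: 14129 = 31·455 + 24
37: 14129 = 37·381 + 32
41: 14129 = 41·344 + 25
43: 14129 = 43·328 + 25
47: 14129 = 47·300 + 29
53: 14129 = 53·266 + 31
59: 14129 = 59·239 + 28
61: 14129 = 61·231 + 38
67: 14129 = 67·210 + 59
71: 14129 = 71·199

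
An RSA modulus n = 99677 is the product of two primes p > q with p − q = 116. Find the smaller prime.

263

Since p = q + 116, we have 99677 = q(q + 116), so q² + 116q − 99677 = 0.
Discriminant: 116² + 4·99677 = 13456 + 398708 = 412164; √412164 = 642.
q = (−116 + 642)/2 = 263, and p = q + 116 = 379.
Check: 263 · 379 = 99677.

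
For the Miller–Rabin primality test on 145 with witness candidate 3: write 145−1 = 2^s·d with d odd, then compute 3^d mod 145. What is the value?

145 − 1 = 144 = 2^4 · 9, so d = 9.
3^1 ≡ 3 (mod 145)
3^2 ≡ 3^2 = 9 ≡ 9 (mod 145)
3^4 ≡ 9^2 = 81 ≡ 81 (mod 145)
3^8 ≡ 81^2 = 6561 ≡ 36 (mod 145)
9 = 8 + 1 in binary powers of 2.
So 3^9 ≡ 36 · 3 ≡ 108 (mod 145).
Squaring chain: 108 → 64 → 36 → 136; never reaches −1, so base 3 is a Miller–Rabin witness that 145 is composite.

108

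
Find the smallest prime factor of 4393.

4393 is odd.
Digit sum 19, not divisible by 3.
Ends in 3: not divisible by 5.
7: 4393 = 7·627 + 4
11: 4393 = 11·399 + 4
13: 4393 = 13·337 + 12
17: 4393 = 17·258 + 7
19: 4393 = 19·231 + 4
23: 4393 = 23·191

23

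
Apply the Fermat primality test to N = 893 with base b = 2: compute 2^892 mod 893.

2^1 ≡ 2 (mod 893)
2^2 ≡ 2^2 = 4 ≡ 4 (mod 893)
2^4 ≡ 4^2 = 16 ≡ 16 (mod 893)
2^8 ≡ 16^2 = 256 ≡ 256 (mod 893)
2^16 ≡ 256^2 = 65536 ≡ 347 (mod 893)
2^32 ≡ 347^2 = 120409 ≡ 747 (mod 893)
2^64 ≡ 747^2 = 558009 ≡ 777 (mod 893)
2^128 ≡ 777^2 = 603729 ≡ 61 (mod 893)
2^256 ≡ 61^2 = 3721 ≡ 149 (mod 893)
2^512 ≡ 149^2 = 22201 ≡ 769 (mod 893)
892 = 512 + 256 + 64 + 32 + 16 + 8 + 4 in binary powers of 2.
So 2^892 ≡ 769 · 149 · 777 · 747 · 347 · 256 · 16 ≡ 777 (mod 893).
Since 777 ≠ 1, base 2 is a Fermat witness: 893 is composite.

777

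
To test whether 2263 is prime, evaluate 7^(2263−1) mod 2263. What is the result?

1287

7^1 ≡ 7 (mod 2263)
7^2 ≡ 7^2 = 49 ≡ 49 (mod 2263)
7^4 ≡ 49^2 = 2401 ≡ 138 (mod 2263)
7^8 ≡ 138^2 = 19044 ≡ 940 (mod 2263)
7^16 ≡ 940^2 = 883600 ≡ 1030 (mod 2263)
7^32 ≡ 1030^2 = 1060900 ≡ 1816 (mod 2263)
7^64 ≡ 1816^2 = 3297856 ≡ 665 (mod 2263)
7^128 ≡ 665^2 = 442225 ≡ 940 (mod 2263)
7^256 ≡ 940^2 = 883600 ≡ 1030 (mod 2263)
7^512 ≡ 1030^2 = 1060900 ≡ 1816 (mod 2263)
7^1024 ≡ 1816^2 = 3297856 ≡ 665 (mod 2263)
7^2048 ≡ 665^2 = 442225 ≡ 940 (mod 2263)
2262 = 2048 + 128 + 64 + 16 + 4 + 2 in binary powers of 2.
So 7^2262 ≡ 940 · 940 · 665 · 1030 · 138 · 49 ≡ 1287 (mod 2263).
Since 1287 ≠ 1, base 7 is a Fermat witness: 2263 is composite.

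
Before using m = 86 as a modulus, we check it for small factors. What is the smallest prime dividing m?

86 is even: 2 divides it.

2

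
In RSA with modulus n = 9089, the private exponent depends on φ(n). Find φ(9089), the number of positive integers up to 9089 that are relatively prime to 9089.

Factor: 9089 = 61 · 149.
φ(9089) = (61−1) · (149−1) = 60 · 148 = 8880.

8880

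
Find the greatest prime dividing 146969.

59

146969 = 47 · 3127
3127 = 53 · 59
59 is prime.
So 146969 = 47 · 53 · 59; the largest prime factor is 59.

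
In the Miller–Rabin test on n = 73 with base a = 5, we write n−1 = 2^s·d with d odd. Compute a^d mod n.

10

73 − 1 = 72 = 2^3 · 9, so d = 9.
5^1 ≡ 5 (mod 73)
5^2 ≡ 5^2 = 25 ≡ 25 (mod 73)
5^4 ≡ 25^2 = 625 ≡ 41 (mod 73)
5^8 ≡ 41^2 = 1681 ≡ 2 (mod 73)
9 = 8 + 1 in binary powers of 2.
So 5^9 ≡ 2 · 5 ≡ 10 (mod 73).
Squaring chain: 10 → 27 → 72; reaches −1, so base 5 does not prove 73 composite.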